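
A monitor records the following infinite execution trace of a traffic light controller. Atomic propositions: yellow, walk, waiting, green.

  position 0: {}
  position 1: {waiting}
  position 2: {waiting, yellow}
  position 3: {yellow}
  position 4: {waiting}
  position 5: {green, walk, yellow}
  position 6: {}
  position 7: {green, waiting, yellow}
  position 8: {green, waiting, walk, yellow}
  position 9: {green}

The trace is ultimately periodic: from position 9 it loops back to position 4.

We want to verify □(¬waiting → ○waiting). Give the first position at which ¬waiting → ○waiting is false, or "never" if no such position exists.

5

Check ¬waiting → ○waiting at each position in order: 0 ✓, 1 ✓, 2 ✓, 3 ✓, 4 ✓.
At position 5 the labels are {green, walk, yellow} and the next position 6 has {}, so ¬waiting → ○waiting is false there. This is the first violation.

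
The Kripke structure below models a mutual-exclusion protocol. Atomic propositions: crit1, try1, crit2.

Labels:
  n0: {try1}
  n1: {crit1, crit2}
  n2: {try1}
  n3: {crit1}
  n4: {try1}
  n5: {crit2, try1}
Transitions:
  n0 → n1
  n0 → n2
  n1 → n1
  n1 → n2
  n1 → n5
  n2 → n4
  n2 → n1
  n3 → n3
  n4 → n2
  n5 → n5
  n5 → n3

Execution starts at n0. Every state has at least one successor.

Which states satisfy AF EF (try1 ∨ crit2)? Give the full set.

{n0, n1, n2, n4, n5}

States satisfying EF (try1 ∨ crit2): {n0, n1, n2, n4, n5}.
States satisfying AF EF (try1 ∨ crit2): {n0, n1, n2, n4, n5}.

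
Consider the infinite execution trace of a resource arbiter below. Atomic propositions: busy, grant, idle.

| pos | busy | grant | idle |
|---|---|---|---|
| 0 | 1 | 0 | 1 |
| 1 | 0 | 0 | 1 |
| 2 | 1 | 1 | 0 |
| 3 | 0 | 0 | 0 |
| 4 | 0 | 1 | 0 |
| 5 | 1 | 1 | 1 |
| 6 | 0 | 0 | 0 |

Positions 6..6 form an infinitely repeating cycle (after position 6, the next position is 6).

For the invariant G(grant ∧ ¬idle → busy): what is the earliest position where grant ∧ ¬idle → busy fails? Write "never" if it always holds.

Check grant ∧ ¬idle → busy at each position in order: 0 ✓, 1 ✓, 2 ✓, 3 ✓.
At position 4 the labels are {grant}, so grant ∧ ¬idle → busy is false there. This is the first violation.

4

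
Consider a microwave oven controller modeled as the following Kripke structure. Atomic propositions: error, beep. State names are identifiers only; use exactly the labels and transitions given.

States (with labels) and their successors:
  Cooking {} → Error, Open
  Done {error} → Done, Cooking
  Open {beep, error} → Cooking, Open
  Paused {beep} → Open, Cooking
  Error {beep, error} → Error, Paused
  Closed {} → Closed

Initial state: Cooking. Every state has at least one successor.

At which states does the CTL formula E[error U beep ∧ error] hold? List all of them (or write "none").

{Open, Error}

States satisfying error: {Done, Open, Error}.
States satisfying beep ∧ error: {Open, Error}.
States satisfying E[error U beep ∧ error]: {Open, Error}.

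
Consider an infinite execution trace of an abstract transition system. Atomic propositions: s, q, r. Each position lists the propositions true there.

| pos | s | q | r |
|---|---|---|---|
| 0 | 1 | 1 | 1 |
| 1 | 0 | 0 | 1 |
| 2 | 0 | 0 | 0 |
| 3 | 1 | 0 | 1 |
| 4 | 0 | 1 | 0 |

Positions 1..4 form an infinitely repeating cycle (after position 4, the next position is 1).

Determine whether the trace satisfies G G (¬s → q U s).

G (¬s → q U s) must hold at every position from 0 onward. It fails at position 0, so G G (¬s → q U s) is false.

Does not hold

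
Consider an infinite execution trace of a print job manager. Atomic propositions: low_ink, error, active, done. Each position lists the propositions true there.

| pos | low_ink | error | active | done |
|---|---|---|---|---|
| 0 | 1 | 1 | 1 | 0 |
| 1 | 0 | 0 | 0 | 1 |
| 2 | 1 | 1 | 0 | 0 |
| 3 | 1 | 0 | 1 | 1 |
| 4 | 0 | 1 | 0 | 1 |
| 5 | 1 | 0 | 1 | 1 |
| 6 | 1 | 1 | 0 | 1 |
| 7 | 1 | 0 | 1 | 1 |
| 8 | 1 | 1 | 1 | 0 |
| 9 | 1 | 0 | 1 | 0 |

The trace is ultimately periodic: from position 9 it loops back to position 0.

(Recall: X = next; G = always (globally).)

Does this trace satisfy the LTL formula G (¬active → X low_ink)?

¬active → X low_ink holds at every position 0..9, and those are all positions ever visited, so G (¬active → X low_ink) holds.
Positions where ¬active holds: 1, 2, 4, 6.
Check X low_ink at each: 1→ok, 2→ok, 4→ok, 6→ok.

Yes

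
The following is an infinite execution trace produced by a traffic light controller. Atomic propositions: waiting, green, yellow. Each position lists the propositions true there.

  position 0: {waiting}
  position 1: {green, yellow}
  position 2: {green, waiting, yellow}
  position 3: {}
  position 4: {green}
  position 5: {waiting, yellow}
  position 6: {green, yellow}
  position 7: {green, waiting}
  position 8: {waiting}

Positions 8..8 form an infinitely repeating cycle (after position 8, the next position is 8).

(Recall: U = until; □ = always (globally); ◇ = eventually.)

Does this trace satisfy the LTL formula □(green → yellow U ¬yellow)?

green → yellow U ¬yellow holds at every position 0..8, and those are all positions ever visited, so □(green → yellow U ¬yellow) holds.
Positions where green holds: 1, 2, 4, 6, 7.
Check yellow U ¬yellow at each: 1→ok, 2→ok, 4→ok, 6→ok, 7→ok.

Satisfied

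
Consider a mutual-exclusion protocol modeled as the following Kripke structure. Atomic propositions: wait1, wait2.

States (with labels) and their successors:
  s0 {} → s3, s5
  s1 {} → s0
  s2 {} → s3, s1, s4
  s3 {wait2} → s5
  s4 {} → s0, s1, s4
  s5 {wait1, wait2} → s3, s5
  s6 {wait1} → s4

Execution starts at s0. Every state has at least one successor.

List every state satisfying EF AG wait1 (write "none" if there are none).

none

States satisfying AG wait1: ∅.
States satisfying EF AG wait1: ∅.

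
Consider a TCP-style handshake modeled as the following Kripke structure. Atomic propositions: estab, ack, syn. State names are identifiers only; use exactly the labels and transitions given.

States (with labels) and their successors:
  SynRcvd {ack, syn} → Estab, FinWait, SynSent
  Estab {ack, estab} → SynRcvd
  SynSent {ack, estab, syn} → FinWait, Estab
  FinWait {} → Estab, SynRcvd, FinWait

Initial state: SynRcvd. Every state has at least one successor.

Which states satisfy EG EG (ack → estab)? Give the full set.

States satisfying EG (ack → estab): {SynSent, FinWait}.
States satisfying EG EG (ack → estab): {SynSent, FinWait}.

{SynSent, FinWait}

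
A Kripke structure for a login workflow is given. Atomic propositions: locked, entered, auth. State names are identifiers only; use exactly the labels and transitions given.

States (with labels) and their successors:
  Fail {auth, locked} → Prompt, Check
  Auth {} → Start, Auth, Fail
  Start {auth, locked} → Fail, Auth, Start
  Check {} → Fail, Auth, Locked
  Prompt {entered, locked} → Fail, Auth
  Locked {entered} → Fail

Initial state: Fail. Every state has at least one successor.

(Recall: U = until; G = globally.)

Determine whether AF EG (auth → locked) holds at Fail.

Yes

States satisfying EG (auth → locked): {Fail, Auth, Start, Check, Prompt, Locked}.
States satisfying AF EG (auth → locked): {Fail, Auth, Start, Check, Prompt, Locked}.
Fail ∈ Sat(AF EG (auth → locked)).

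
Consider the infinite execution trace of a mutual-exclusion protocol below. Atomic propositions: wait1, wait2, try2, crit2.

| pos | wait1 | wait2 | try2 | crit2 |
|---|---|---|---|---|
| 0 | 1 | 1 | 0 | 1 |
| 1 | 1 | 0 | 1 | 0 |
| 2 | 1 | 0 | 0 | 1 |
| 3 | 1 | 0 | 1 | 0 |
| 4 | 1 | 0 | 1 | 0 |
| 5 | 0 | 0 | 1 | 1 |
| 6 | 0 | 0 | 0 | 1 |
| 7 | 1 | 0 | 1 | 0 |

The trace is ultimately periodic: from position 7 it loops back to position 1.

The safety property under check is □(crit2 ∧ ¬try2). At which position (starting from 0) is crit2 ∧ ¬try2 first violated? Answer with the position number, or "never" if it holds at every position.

1

Check crit2 ∧ ¬try2 at each position in order: 0 ✓.
At position 1 the labels are {try2, wait1}, so crit2 ∧ ¬try2 is false there. This is the first violation.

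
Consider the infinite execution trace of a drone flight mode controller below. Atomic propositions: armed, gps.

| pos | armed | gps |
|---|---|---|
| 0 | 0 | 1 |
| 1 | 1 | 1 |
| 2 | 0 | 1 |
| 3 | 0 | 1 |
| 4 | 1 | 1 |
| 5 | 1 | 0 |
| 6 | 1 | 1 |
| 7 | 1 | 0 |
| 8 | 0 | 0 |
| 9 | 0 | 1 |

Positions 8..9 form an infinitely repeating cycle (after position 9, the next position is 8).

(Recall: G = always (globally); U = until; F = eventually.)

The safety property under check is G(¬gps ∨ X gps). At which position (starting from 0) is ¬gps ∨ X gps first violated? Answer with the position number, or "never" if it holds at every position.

4

Check ¬gps ∨ X gps at each position in order: 0 ✓, 1 ✓, 2 ✓, 3 ✓.
At position 4 the labels are {armed, gps} and the next position 5 has {armed}, so ¬gps ∨ X gps is false there. This is the first violation.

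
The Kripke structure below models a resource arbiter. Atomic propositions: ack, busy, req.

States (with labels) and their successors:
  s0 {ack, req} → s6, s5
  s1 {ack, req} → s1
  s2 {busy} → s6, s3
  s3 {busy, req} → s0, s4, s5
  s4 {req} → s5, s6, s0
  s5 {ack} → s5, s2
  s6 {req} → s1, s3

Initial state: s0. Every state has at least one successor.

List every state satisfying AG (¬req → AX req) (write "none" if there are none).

States satisfying ¬req → AX req: {s0, s1, s2, s3, s4, s6}.
States satisfying AG (¬req → AX req): {s1}.

{s1}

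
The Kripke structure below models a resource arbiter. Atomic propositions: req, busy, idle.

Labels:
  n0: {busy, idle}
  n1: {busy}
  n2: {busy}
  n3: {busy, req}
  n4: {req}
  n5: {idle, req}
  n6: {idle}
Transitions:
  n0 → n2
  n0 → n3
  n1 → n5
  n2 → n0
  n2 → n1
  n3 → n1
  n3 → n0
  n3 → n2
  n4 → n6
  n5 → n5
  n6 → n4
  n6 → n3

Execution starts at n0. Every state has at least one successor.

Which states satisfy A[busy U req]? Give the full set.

States satisfying busy: {n0, n1, n2, n3}.
States satisfying req: {n3, n4, n5}.
States satisfying A[busy U req]: {n1, n3, n4, n5}.

{n1, n3, n4, n5}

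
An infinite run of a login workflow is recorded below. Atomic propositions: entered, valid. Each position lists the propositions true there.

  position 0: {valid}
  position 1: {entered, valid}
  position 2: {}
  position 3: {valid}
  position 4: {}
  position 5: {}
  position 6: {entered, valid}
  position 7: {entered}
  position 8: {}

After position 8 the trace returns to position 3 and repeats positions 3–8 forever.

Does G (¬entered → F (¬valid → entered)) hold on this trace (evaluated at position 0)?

Yes

¬entered → F (¬valid → entered) holds at every position 0..8, and those are all positions ever visited, so G (¬entered → F (¬valid → entered)) holds.
Positions where ¬entered holds: 0, 2, 3, 4, 5, 8.
Check F (¬valid → entered) at each: 0→ok, 2→ok, 3→ok, 4→ok, 5→ok, 8→ok.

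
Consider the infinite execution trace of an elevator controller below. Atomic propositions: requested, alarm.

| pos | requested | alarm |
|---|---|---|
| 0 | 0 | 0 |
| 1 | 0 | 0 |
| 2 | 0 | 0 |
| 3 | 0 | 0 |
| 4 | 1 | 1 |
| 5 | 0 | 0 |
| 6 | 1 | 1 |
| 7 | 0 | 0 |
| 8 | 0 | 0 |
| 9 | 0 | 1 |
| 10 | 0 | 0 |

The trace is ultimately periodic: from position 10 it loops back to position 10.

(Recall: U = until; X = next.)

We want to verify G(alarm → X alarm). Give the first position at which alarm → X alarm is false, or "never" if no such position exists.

Check alarm → X alarm at each position in order: 0 ✓, 1 ✓, 2 ✓, 3 ✓.
At position 4 the labels are {alarm, requested} and the next position 5 has {}, so alarm → X alarm is false there. This is the first violation.

4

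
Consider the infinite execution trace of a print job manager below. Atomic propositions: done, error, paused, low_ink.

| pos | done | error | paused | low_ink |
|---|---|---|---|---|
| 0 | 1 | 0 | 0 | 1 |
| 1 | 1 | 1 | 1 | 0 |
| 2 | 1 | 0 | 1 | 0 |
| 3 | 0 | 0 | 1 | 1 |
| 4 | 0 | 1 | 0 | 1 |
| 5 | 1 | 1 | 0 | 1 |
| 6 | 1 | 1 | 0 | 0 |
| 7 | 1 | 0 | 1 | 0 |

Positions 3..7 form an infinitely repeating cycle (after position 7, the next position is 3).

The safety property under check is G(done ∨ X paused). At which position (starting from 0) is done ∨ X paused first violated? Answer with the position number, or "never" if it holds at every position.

Check done ∨ X paused at each position in order: 0 ✓, 1 ✓, 2 ✓.
At position 3 the labels are {low_ink, paused} and the next position 4 has {error, low_ink}, so done ∨ X paused is false there. This is the first violation.

3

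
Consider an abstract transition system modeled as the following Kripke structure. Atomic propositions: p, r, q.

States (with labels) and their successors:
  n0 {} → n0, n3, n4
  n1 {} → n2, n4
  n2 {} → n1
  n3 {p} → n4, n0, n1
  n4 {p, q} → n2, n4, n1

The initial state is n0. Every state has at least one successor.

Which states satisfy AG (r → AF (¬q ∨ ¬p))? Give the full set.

States satisfying r → AF (¬q ∨ ¬p): {n0, n1, n2, n3, n4}.
States satisfying AG (r → AF (¬q ∨ ¬p)): {n0, n1, n2, n3, n4}.

{n0, n1, n2, n3, n4}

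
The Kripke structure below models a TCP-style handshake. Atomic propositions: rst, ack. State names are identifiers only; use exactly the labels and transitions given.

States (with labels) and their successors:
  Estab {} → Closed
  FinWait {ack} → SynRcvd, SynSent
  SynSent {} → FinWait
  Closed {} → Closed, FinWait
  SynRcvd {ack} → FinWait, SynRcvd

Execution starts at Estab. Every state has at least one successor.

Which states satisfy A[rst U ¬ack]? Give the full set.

{Estab, SynSent, Closed}

States satisfying rst: ∅.
States satisfying ¬ack: {Estab, SynSent, Closed}.
States satisfying A[rst U ¬ack]: {Estab, SynSent, Closed}.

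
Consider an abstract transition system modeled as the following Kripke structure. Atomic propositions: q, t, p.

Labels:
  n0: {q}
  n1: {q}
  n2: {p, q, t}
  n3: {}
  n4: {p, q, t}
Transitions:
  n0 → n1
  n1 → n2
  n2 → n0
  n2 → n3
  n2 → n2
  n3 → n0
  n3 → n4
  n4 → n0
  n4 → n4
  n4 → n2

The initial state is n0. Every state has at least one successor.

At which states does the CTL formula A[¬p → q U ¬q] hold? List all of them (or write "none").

States satisfying ¬p → q: {n0, n1, n2, n4}.
States satisfying ¬q: {n3}.
States satisfying A[¬p → q U ¬q]: {n3}.

{n3}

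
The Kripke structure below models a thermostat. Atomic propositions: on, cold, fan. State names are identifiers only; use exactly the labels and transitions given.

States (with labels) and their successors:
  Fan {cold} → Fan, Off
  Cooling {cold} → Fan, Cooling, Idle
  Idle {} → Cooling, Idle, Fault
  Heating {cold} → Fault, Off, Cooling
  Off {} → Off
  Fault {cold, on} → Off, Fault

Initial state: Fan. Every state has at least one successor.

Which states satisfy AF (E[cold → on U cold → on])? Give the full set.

States satisfying E[cold → on U cold → on]: {Idle, Off, Fault}.
States satisfying AF (E[cold → on U cold → on]): {Idle, Off, Fault}.

{Idle, Off, Fault}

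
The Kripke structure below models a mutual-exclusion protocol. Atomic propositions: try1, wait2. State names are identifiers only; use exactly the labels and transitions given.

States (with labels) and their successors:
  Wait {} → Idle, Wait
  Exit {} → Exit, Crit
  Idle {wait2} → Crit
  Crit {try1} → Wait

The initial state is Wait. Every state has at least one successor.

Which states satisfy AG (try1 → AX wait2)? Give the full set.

States satisfying try1 → AX wait2: {Wait, Exit, Idle}.
States satisfying AG (try1 → AX wait2): ∅.

none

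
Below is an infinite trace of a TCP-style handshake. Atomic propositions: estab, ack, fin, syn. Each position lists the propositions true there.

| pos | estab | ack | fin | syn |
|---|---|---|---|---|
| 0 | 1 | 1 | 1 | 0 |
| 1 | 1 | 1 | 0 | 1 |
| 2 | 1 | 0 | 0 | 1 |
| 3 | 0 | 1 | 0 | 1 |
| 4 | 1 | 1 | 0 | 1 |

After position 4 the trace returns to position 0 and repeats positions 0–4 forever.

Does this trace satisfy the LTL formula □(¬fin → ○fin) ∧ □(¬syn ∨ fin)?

Violated

¬fin → ○fin must hold at every position from 0 onward. It fails at position 1, so □(¬fin → ○fin) is false.
Positions where ¬fin holds: 1, 2, 3, 4.
Check ○fin at each: 1→fails, 2→fails, 3→fails, 4→ok.
¬syn ∨ fin must hold at every position from 0 onward. It fails at position 1, so □(¬syn ∨ fin) is false.
At position 0: □(¬fin → ○fin) is false; □(¬syn ∨ fin) is false; so □(¬fin → ○fin) ∧ □(¬syn ∨ fin) is false.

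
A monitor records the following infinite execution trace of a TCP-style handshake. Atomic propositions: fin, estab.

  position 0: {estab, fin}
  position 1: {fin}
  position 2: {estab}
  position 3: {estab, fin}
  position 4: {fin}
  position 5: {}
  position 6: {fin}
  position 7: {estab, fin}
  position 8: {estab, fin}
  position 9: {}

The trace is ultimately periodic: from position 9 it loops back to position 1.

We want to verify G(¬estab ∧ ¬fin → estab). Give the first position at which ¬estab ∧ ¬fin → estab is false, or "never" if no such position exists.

Check ¬estab ∧ ¬fin → estab at each position in order: 0 ✓, 1 ✓, 2 ✓, 3 ✓, 4 ✓.
At position 5 the labels are {}, so ¬estab ∧ ¬fin → estab is false there. This is the first violation.

5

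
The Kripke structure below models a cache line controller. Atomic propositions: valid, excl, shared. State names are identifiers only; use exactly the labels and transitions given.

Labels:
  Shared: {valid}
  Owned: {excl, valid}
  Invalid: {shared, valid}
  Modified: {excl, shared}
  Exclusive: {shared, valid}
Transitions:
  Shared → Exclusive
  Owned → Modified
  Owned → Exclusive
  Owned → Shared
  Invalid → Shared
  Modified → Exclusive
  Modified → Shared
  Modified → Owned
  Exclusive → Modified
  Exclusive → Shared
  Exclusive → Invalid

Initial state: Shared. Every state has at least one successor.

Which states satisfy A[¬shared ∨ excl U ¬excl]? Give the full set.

{Shared, Invalid, Exclusive}

States satisfying ¬shared ∨ excl: {Shared, Owned, Modified}.
States satisfying ¬excl: {Shared, Invalid, Exclusive}.
States satisfying A[¬shared ∨ excl U ¬excl]: {Shared, Invalid, Exclusive}.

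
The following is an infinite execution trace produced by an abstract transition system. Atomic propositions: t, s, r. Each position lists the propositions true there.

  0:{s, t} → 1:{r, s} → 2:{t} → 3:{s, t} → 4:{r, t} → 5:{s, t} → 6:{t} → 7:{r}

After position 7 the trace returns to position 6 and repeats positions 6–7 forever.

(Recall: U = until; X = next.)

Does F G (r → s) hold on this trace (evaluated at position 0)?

G (r → s) is false at every position 0..7, so it never becomes true and F G (r → s) fails.

Does not hold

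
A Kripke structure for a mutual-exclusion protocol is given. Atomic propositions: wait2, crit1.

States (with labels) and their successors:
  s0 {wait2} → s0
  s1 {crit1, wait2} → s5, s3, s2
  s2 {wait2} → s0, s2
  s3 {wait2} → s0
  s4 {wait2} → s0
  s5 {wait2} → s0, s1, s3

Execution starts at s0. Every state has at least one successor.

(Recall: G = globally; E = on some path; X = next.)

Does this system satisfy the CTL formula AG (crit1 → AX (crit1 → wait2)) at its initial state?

States satisfying crit1 → AX (crit1 → wait2): {s0, s1, s2, s3, s4, s5}.
States satisfying AG (crit1 → AX (crit1 → wait2)): {s0, s1, s2, s3, s4, s5}.
Every state reachable from s0 satisfies crit1 → AX (crit1 → wait2).
s0 ∈ Sat(AG (crit1 → AX (crit1 → wait2))).

Holds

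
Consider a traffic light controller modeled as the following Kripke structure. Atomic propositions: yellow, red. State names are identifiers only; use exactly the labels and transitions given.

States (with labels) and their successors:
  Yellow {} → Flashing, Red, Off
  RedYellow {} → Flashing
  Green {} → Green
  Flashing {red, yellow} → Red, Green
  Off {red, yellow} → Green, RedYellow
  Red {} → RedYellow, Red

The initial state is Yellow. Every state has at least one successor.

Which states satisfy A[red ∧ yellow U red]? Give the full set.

States satisfying red ∧ yellow: {Flashing, Off}.
States satisfying red: {Flashing, Off}.
States satisfying A[red ∧ yellow U red]: {Flashing, Off}.

{Flashing, Off}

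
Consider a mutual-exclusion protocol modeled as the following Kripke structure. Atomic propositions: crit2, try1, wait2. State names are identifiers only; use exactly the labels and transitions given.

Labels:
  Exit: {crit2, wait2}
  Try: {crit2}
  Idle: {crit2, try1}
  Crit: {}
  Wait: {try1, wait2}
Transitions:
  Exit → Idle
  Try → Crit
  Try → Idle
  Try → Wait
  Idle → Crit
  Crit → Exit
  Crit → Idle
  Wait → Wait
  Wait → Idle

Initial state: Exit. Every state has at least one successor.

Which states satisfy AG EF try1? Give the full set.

States satisfying EF try1: {Exit, Try, Idle, Crit, Wait}.
States satisfying AG EF try1: {Exit, Try, Idle, Crit, Wait}.

{Exit, Try, Idle, Crit, Wait}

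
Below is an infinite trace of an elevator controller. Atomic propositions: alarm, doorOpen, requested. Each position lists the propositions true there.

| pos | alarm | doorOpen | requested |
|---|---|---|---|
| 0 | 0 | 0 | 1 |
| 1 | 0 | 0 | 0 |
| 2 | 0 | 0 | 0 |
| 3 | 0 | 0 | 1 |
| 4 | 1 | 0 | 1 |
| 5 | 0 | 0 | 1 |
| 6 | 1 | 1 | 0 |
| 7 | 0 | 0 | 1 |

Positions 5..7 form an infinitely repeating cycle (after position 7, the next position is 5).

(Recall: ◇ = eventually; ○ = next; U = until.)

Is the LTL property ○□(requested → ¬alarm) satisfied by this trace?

The position after 0 is 1; □(requested → ¬alarm) is false there.

No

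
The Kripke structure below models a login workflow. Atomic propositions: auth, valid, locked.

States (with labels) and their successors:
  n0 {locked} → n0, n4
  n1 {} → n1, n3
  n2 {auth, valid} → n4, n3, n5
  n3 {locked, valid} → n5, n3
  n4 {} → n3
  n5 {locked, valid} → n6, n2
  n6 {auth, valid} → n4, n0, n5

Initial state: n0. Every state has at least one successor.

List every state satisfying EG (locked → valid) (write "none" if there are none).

{n1, n2, n3, n4, n5, n6}

States satisfying locked → valid: {n1, n2, n3, n4, n5, n6}.
States satisfying EG (locked → valid): {n1, n2, n3, n4, n5, n6}.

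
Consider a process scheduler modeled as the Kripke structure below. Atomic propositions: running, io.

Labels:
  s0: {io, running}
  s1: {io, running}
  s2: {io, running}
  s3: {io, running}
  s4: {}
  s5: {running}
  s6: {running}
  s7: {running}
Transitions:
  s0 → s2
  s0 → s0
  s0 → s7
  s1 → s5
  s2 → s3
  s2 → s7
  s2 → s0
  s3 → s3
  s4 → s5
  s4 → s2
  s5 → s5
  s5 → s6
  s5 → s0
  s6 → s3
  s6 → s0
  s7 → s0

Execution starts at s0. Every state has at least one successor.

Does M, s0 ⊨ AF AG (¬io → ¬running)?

No

States satisfying AG (¬io → ¬running): {s3}.
States satisfying AF AG (¬io → ¬running): {s3}.
There is a path from s0 along which AG (¬io → ¬running) never holds.
s0 ∉ Sat(AF AG (¬io → ¬running)).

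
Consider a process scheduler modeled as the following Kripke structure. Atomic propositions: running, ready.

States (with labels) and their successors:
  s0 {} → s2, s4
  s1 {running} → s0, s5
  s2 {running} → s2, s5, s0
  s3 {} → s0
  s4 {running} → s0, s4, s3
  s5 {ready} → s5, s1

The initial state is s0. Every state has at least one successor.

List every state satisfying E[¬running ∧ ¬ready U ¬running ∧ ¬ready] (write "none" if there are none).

{s0, s3}

States satisfying ¬running ∧ ¬ready: {s0, s3}.
States satisfying E[¬running ∧ ¬ready U ¬running ∧ ¬ready]: {s0, s3}.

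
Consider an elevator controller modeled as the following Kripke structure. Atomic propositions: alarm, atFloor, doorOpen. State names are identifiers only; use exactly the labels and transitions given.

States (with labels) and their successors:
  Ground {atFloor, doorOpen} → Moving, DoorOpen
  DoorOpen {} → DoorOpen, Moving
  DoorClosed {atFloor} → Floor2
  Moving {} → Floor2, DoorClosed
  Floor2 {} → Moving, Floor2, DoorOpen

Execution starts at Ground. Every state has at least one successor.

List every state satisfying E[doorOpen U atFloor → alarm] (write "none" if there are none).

States satisfying doorOpen: {Ground}.
States satisfying atFloor → alarm: {DoorOpen, Moving, Floor2}.
States satisfying E[doorOpen U atFloor → alarm]: {Ground, DoorOpen, Moving, Floor2}.

{Ground, DoorOpen, Moving, Floor2}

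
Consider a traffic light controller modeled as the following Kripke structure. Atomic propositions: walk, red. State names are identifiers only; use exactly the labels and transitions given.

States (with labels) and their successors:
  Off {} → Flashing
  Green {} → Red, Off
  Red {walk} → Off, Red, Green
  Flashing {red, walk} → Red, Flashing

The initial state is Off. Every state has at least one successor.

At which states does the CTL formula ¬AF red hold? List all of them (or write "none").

{Green, Red}

States satisfying red: {Flashing}.
States satisfying AF red: {Off, Flashing}.
States satisfying ¬AF red: {Green, Red}.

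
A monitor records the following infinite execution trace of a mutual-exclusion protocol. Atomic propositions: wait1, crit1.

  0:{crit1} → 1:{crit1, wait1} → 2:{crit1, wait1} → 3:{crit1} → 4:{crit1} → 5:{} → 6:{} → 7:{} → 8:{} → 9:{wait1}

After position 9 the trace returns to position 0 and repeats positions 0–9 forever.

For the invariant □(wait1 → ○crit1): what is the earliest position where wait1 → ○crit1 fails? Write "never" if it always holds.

wait1 → ○crit1 holds at every position 0..9, and those are all the positions the trace ever visits, so the invariant □(wait1 → ○crit1) is never violated.

never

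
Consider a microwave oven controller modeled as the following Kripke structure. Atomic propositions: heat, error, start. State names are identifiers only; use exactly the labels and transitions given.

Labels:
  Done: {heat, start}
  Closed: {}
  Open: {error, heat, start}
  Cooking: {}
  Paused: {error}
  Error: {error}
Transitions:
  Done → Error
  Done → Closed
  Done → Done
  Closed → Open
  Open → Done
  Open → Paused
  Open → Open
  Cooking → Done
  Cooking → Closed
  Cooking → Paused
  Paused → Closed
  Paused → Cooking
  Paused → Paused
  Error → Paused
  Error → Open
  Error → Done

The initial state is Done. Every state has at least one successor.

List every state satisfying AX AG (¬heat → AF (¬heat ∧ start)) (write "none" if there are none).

States satisfying AG (¬heat → AF (¬heat ∧ start)): ∅.
States satisfying AX AG (¬heat → AF (¬heat ∧ start)): ∅.

none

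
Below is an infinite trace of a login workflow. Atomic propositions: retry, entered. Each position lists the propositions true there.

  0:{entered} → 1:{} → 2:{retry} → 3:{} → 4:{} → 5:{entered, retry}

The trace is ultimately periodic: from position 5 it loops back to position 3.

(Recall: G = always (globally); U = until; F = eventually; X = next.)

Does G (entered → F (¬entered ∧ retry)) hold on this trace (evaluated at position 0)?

Violated

entered → F (¬entered ∧ retry) must hold at every position from 0 onward. It fails at position 5, so G (entered → F (¬entered ∧ retry)) is false.
Positions where entered holds: 0, 5.
Check F (¬entered ∧ retry) at each: 0→ok, 5→fails.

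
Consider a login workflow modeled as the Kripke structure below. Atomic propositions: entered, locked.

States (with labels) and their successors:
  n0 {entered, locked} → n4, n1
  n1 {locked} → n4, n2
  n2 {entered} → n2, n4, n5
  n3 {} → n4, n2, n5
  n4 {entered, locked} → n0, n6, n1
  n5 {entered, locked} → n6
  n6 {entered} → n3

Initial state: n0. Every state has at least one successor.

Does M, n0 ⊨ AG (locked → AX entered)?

States satisfying locked → AX entered: {n1, n2, n3, n5, n6}.
States satisfying AG (locked → AX entered): ∅.
n0 is reachable from n0 and violates locked → AX entered, so AG fails at n0.
n0 ∉ Sat(AG (locked → AX entered)).

Does not hold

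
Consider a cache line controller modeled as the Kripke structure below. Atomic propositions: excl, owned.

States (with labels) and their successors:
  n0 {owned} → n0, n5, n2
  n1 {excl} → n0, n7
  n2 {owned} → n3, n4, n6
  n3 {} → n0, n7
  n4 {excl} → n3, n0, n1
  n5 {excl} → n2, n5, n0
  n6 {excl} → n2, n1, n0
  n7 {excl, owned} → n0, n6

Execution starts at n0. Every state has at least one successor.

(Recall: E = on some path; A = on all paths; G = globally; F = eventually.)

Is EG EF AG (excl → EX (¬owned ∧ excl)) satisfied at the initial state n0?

States satisfying EF AG (excl → EX (¬owned ∧ excl)): ∅.
States satisfying EG EF AG (excl → EX (¬owned ∧ excl)): ∅.
No suitable path/successor from n0 witnesses the formula.
n0 ∉ Sat(EG EF AG (excl → EX (¬owned ∧ excl))).

No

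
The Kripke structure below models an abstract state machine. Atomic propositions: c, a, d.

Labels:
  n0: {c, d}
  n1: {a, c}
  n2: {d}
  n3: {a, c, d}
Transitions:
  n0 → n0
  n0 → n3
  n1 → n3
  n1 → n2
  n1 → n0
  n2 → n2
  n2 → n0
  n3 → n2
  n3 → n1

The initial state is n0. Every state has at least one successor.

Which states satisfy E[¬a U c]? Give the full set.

{n0, n1, n2, n3}

States satisfying ¬a: {n0, n2}.
States satisfying c: {n0, n1, n3}.
States satisfying E[¬a U c]: {n0, n1, n2, n3}.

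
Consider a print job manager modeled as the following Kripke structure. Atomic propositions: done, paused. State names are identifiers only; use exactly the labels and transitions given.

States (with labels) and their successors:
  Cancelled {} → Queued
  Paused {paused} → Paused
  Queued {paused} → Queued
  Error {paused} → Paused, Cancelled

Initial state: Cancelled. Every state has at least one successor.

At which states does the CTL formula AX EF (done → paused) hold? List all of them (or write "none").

States satisfying EF (done → paused): {Cancelled, Paused, Queued, Error}.
States satisfying AX EF (done → paused): {Cancelled, Paused, Queued, Error}.

{Cancelled, Paused, Queued, Error}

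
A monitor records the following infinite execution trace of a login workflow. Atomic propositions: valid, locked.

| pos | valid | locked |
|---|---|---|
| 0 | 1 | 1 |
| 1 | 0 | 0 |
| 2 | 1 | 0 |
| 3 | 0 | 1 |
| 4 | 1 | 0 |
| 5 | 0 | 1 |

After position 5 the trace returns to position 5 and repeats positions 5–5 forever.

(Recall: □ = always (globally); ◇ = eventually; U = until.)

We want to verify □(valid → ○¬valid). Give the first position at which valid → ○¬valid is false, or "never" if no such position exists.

valid → ○¬valid holds at every position 0..5, and those are all the positions the trace ever visits, so the invariant □(valid → ○¬valid) is never violated.

never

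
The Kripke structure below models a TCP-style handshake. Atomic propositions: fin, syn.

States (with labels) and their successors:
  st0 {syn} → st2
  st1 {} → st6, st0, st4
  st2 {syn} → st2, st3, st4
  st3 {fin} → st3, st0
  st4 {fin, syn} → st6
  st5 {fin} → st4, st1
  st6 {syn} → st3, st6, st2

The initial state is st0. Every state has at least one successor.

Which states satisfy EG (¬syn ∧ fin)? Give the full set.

{st3}

States satisfying ¬syn ∧ fin: {st3, st5}.
States satisfying EG (¬syn ∧ fin): {st3}.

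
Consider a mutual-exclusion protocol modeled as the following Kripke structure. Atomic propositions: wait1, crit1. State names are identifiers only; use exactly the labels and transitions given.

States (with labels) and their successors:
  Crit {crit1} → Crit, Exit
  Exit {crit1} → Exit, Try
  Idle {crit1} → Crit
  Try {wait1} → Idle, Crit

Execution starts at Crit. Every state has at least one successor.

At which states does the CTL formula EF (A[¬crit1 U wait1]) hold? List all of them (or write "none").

States satisfying A[¬crit1 U wait1]: {Try}.
States satisfying EF (A[¬crit1 U wait1]): {Crit, Exit, Idle, Try}.

{Crit, Exit, Idle, Try}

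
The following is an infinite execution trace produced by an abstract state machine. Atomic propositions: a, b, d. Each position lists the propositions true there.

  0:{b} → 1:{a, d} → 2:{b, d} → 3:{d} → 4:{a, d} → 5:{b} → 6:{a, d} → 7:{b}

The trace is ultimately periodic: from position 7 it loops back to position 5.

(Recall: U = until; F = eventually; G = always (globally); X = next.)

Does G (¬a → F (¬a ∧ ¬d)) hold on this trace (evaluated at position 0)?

Satisfied

¬a → F (¬a ∧ ¬d) holds at every position 0..7, and those are all positions ever visited, so G (¬a → F (¬a ∧ ¬d)) holds.
Positions where ¬a holds: 0, 2, 3, 5, 7.
Check F (¬a ∧ ¬d) at each: 0→ok, 2→ok, 3→ok, 5→ok, 7→ok.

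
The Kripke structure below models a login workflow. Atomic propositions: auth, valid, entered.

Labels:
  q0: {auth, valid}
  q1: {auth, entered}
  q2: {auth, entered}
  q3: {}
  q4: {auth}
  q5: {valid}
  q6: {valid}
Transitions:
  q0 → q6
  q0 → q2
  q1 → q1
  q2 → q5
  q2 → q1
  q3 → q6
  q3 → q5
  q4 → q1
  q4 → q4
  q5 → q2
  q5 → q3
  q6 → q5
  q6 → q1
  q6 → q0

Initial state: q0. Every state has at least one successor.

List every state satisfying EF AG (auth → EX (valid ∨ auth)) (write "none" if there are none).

States satisfying AG (auth → EX (valid ∨ auth)): {q0, q1, q2, q3, q4, q5, q6}.
States satisfying EF AG (auth → EX (valid ∨ auth)): {q0, q1, q2, q3, q4, q5, q6}.

{q0, q1, q2, q3, q4, q5, q6}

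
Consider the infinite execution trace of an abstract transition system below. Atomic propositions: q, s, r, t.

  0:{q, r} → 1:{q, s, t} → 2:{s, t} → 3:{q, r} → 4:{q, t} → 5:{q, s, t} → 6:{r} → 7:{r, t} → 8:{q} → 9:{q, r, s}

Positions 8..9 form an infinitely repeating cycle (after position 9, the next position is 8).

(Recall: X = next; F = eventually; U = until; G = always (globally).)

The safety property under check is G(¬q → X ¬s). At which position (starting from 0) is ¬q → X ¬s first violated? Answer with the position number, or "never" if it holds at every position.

never

¬q → X ¬s holds at every position 0..9, and those are all the positions the trace ever visits, so the invariant G(¬q → X ¬s) is never violated.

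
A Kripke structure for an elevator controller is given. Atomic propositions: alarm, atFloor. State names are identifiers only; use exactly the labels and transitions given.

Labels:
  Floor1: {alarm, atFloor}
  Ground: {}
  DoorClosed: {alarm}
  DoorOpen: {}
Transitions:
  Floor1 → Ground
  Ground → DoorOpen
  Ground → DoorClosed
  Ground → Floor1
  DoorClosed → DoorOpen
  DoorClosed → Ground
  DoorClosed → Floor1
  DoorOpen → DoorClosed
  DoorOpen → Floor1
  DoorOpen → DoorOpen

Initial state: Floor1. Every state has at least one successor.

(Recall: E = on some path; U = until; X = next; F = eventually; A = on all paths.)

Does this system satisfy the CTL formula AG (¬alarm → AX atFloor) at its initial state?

States satisfying ¬alarm → AX atFloor: {Floor1, DoorClosed}.
States satisfying AG (¬alarm → AX atFloor): ∅.
DoorOpen is reachable from Floor1 and violates ¬alarm → AX atFloor, so AG fails at Floor1.
Floor1 ∉ Sat(AG (¬alarm → AX atFloor)).

No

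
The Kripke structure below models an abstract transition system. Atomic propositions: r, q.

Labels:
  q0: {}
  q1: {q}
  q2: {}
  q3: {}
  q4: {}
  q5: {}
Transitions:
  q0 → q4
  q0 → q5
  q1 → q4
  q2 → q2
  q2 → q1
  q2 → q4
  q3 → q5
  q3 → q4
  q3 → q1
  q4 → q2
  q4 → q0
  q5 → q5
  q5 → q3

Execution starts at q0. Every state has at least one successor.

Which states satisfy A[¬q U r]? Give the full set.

States satisfying ¬q: {q0, q2, q3, q4, q5}.
States satisfying r: ∅.
States satisfying A[¬q U r]: ∅.

none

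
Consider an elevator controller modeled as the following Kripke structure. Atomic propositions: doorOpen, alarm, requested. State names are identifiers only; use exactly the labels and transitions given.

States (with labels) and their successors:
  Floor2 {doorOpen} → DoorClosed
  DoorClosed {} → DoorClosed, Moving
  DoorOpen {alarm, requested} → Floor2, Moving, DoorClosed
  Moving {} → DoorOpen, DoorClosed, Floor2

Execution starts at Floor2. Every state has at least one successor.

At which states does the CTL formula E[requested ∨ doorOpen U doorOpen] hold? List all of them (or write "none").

States satisfying requested ∨ doorOpen: {Floor2, DoorOpen}.
States satisfying doorOpen: {Floor2}.
States satisfying E[requested ∨ doorOpen U doorOpen]: {Floor2, DoorOpen}.

{Floor2, DoorOpen}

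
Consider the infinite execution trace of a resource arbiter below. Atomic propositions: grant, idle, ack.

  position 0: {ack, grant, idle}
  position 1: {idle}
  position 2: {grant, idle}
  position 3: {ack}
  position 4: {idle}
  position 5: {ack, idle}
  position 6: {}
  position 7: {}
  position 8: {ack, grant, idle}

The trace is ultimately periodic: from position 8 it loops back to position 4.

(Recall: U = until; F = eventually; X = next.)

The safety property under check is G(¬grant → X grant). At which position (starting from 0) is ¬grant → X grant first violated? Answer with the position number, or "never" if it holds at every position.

3

Check ¬grant → X grant at each position in order: 0 ✓, 1 ✓, 2 ✓.
At position 3 the labels are {ack} and the next position 4 has {idle}, so ¬grant → X grant is false there. This is the first violation.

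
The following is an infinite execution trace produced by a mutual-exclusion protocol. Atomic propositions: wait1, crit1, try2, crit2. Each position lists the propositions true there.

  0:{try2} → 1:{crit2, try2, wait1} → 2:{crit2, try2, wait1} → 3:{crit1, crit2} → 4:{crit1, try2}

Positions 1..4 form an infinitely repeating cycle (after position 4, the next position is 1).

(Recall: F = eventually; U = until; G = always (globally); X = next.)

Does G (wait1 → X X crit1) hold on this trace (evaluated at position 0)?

Satisfied

wait1 → X X crit1 holds at every position 0..4, and those are all positions ever visited, so G (wait1 → X X crit1) holds.
Positions where wait1 holds: 1, 2.
Check X X crit1 at each: 1→ok, 2→ok.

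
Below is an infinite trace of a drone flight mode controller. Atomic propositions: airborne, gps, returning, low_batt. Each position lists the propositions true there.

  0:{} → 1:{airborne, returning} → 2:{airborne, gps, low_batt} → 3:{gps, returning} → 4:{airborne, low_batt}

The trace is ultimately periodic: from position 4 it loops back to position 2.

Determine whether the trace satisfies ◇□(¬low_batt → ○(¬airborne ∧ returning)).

Violated

□(¬low_batt → ○(¬airborne ∧ returning)) is false at every position 0..4, so it never becomes true and ◇□(¬low_batt → ○(¬airborne ∧ returning)) fails.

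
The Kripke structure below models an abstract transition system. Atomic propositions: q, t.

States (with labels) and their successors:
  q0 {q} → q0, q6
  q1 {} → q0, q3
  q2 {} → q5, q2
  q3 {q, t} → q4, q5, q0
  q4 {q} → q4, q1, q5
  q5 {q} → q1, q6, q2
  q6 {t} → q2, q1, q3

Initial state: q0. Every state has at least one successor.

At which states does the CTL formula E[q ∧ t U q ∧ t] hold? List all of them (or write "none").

States satisfying q ∧ t: {q3}.
States satisfying E[q ∧ t U q ∧ t]: {q3}.

{q3}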